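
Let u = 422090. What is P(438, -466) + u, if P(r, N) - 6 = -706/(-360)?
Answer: 75977633/180 ≈ 4.2210e+5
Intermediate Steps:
P(r, N) = 1433/180 (P(r, N) = 6 - 706/(-360) = 6 - 706*(-1/360) = 6 + 353/180 = 1433/180)
P(438, -466) + u = 1433/180 + 422090 = 75977633/180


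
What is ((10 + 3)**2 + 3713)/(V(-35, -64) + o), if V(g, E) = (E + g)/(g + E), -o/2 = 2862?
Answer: -3882/5723 ≈ -0.67832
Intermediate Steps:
o = -5724 (o = -2*2862 = -5724)
V(g, E) = 1 (V(g, E) = (E + g)/(E + g) = 1)
((10 + 3)**2 + 3713)/(V(-35, -64) + o) = ((10 + 3)**2 + 3713)/(1 - 5724) = (13**2 + 3713)/(-5723) = (169 + 3713)*(-1/5723) = 3882*(-1/5723) = -3882/5723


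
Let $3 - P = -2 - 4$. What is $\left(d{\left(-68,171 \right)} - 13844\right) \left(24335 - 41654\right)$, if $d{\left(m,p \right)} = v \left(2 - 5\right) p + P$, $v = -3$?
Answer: $212954424$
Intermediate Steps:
$P = 9$ ($P = 3 - \left(-2 - 4\right) = 3 - -6 = 3 + 6 = 9$)
$d{\left(m,p \right)} = 9 + 9 p$ ($d{\left(m,p \right)} = - 3 \left(2 - 5\right) p + 9 = - 3 \left(- 3 p\right) + 9 = 9 p + 9 = 9 + 9 p$)
$\left(d{\left(-68,171 \right)} - 13844\right) \left(24335 - 41654\right) = \left(\left(9 + 9 \cdot 171\right) - 13844\right) \left(24335 - 41654\right) = \left(\left(9 + 1539\right) - 13844\right) \left(-17319\right) = \left(1548 - 13844\right) \left(-17319\right) = \left(-12296\right) \left(-17319\right) = 212954424$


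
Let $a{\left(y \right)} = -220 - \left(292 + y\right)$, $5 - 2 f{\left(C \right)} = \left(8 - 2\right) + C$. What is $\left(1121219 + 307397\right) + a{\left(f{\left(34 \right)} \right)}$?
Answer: $\frac{2856243}{2} \approx 1.4281 \cdot 10^{6}$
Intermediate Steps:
$f{\left(C \right)} = - \frac{1}{2} - \frac{C}{2}$ ($f{\left(C \right)} = \frac{5}{2} - \frac{\left(8 - 2\right) + C}{2} = \frac{5}{2} - \frac{6 + C}{2} = \frac{5}{2} - \left(3 + \frac{C}{2}\right) = - \frac{1}{2} - \frac{C}{2}$)
$a{\left(y \right)} = -512 - y$ ($a{\left(y \right)} = -220 - \left(292 + y\right) = -512 - y$)
$\left(1121219 + 307397\right) + a{\left(f{\left(34 \right)} \right)} = \left(1121219 + 307397\right) - \left(\frac{1023}{2} - 17\right) = 1428616 - \frac{989}{2} = \frac{2856243}{2}$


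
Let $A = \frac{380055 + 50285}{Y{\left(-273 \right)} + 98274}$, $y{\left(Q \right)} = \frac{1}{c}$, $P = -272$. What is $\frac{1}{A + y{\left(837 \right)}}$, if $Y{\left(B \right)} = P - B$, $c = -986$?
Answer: $\frac{19379830}{84843393} \approx 0.22842$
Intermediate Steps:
$y{\left(Q \right)} = - \frac{1}{986}$ ($y{\left(Q \right)} = \frac{1}{-986} = - \frac{1}{986}$)
$Y{\left(B \right)} = -272 - B$
$A = \frac{86068}{19655}$ ($A = \frac{380055 + 50285}{\left(-272 - -273\right) + 98274} = \frac{430340}{\left(-272 + 273\right) + 98274} = \frac{430340}{1 + 98274} = \frac{430340}{98275} = 430340 \cdot \frac{1}{98275} = \frac{86068}{19655} \approx 4.3789$)
$\frac{1}{A + y{\left(837 \right)}} = \frac{1}{\frac{86068}{19655} - \frac{1}{986}} = \frac{1}{\frac{84843393}{19379830}} = \frac{19379830}{84843393}$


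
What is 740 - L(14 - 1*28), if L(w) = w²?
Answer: 544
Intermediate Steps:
740 - L(14 - 1*28) = 740 - (14 - 1*28)² = 740 - (14 - 28)² = 740 - 1*(-14)² = 740 - 1*196 = 740 - 196 = 544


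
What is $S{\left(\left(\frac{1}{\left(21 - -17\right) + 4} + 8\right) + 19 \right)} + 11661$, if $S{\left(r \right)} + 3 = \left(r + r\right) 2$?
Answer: $\frac{247088}{21} \approx 11766.0$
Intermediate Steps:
$S{\left(r \right)} = -3 + 4 r$ ($S{\left(r \right)} = -3 + \left(r + r\right) 2 = -3 + 2 r 2 = -3 + 4 r$)
$S{\left(\left(\frac{1}{\left(21 - -17\right) + 4} + 8\right) + 19 \right)} + 11661 = \left(-3 + 4 \left(\left(\frac{1}{\left(21 - -17\right) + 4} + 8\right) + 19\right)\right) + 11661 = \left(-3 + 4 \left(\left(\frac{1}{\left(21 + 17\right) + 4} + 8\right) + 19\right)\right) + 11661 = \left(-3 + 4 \left(\left(\frac{1}{38 + 4} + 8\right) + 19\right)\right) + 11661 = \left(-3 + 4 \left(\left(\frac{1}{42} + 8\right) + 19\right)\right) + 11661 = \left(-3 + 4 \left(\frac{337}{42} + 19\right)\right) + 11661 = \left(-3 + 4 \cdot \frac{1135}{42}\right) + 11661 = \left(-3 + \frac{2270}{21}\right) + 11661 = \frac{2207}{21} + 11661 = \frac{247088}{21}$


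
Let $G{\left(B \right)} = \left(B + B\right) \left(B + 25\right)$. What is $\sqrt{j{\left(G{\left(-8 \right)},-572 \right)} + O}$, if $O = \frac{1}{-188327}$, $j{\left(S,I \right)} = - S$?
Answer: $\frac{7 \sqrt{196878364089}}{188327} \approx 16.492$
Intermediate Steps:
$G{\left(B \right)} = 2 B \left(25 + B\right)$
$O = - \frac{1}{188327} \approx -5.3099 \cdot 10^{-6}$
$\sqrt{j{\left(G{\left(-8 \right)},-572 \right)} + O} = \sqrt{- 2 \left(-8\right) \left(25 - 8\right) - \frac{1}{188327}} = \sqrt{- 2 \left(-8\right) 17 - \frac{1}{188327}} = \sqrt{\left(-1\right) \left(-272\right) - \frac{1}{188327}} = \sqrt{272 - \frac{1}{188327}} = \sqrt{\frac{51224943}{188327}} = \frac{7 \sqrt{196878364089}}{188327}$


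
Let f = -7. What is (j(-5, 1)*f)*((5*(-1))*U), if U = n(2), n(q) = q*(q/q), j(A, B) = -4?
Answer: -280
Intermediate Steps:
n(q) = q (n(q) = q*1 = q)
U = 2
(j(-5, 1)*f)*((5*(-1))*U) = (-4*(-7))*((5*(-1))*2) = 28*(-5*2) = 28*(-10) = -280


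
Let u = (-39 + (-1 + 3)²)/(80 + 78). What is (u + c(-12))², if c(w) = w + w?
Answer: 14645929/24964 ≈ 586.68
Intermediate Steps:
c(w) = 2*w
u = -35/158 (u = (-39 + 2²)/158 = (-39 + 4)*(1/158) = -35*1/158 = -35/158 ≈ -0.22152)
(u + c(-12))² = (-35/158 + 2*(-12))² = (-35/158 - 24)² = (-3827/158)² = 14645929/24964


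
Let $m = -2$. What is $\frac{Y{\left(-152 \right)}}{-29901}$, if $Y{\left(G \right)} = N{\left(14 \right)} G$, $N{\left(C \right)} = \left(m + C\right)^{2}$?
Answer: $\frac{7296}{9967} \approx 0.73202$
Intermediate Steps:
$N{\left(C \right)} = \left(-2 + C\right)^{2}$
$Y{\left(G \right)} = 144 G$ ($Y{\left(G \right)} = \left(-2 + 14\right)^{2} G = 12^{2} G = 144 G$)
$\frac{Y{\left(-152 \right)}}{-29901} = \frac{144 \left(-152\right)}{-29901} = \left(-21888\right) \left(- \frac{1}{29901}\right) = \frac{7296}{9967}$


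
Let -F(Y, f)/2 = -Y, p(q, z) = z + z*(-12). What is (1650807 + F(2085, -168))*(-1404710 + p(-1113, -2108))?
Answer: -2286387134994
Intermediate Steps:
p(q, z) = -11*z (p(q, z) = z - 12*z = -11*z)
F(Y, f) = 2*Y (F(Y, f) = -(-2)*Y = 2*Y)
(1650807 + F(2085, -168))*(-1404710 + p(-1113, -2108)) = (1650807 + 2*2085)*(-1404710 - 11*(-2108)) = (1650807 + 4170)*(-1404710 + 23188) = 1654977*(-1381522) = -2286387134994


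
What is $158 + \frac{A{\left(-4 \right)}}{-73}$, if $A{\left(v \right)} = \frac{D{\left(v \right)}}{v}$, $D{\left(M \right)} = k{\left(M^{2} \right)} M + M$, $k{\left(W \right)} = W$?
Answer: $\frac{11517}{73} \approx 157.77$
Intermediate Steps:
$D{\left(M \right)} = M + M^{3}$ ($D{\left(M \right)} = M^{2} M + M = M^{3} + M = M + M^{3}$)
$A{\left(v \right)} = \frac{v + v^{3}}{v}$
$158 + \frac{A{\left(-4 \right)}}{-73} = 158 + \frac{1 + \left(-4\right)^{2}}{-73} = 158 + \left(1 + 16\right) \left(- \frac{1}{73}\right) = 158 + 17 \left(- \frac{1}{73}\right) = 158 - \frac{17}{73} = \frac{11517}{73}$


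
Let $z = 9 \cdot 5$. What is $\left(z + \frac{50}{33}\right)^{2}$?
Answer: $\frac{2356225}{1089} \approx 2163.7$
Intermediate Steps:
$z = 45$
$\left(z + \frac{50}{33}\right)^{2} = \left(45 + \frac{50}{33}\right)^{2} = \left(\frac{1535}{33}\right)^{2} = \frac{2356225}{1089}$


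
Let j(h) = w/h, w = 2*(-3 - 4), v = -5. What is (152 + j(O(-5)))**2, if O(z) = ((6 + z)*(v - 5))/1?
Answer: 588289/25 ≈ 23532.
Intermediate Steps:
O(z) = -60 - 10*z (O(z) = ((6 + z)*(-5 - 5))/1 = ((6 + z)*(-10))*1 = (-60 - 10*z)*1 = -60 - 10*z)
w = -14 (w = 2*(-7) = -14)
j(h) = -14/h
(152 + j(O(-5)))**2 = (152 - 14/(-60 - 10*(-5)))**2 = (152 - 14/(-60 + 50))**2 = (152 - 14/(-10))**2 = (152 - 14*(-1/10))**2 = (152 + 7/5)**2 = (767/5)**2 = 588289/25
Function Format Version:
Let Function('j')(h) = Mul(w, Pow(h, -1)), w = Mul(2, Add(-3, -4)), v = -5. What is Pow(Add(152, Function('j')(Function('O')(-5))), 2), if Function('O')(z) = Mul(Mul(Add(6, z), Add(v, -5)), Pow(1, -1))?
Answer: Rational(588289, 25) ≈ 23532.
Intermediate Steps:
Function('O')(z) = Add(-60, Mul(-10, z)) (Function('O')(z) = Mul(Mul(Add(6, z), Add(-5, -5)), Pow(1, -1)) = Mul(Mul(Add(6, z), -10), 1) = Mul(Add(-60, Mul(-10, z)), 1) = Add(-60, Mul(-10, z)))
w = -14 (w = Mul(2, -7) = -14)
Function('j')(h) = Mul(-14, Pow(h, -1))
Pow(Add(152, Function('j')(Function('O')(-5))), 2) = Pow(Add(152, Mul(-14, Pow(Add(-60, Mul(-10, -5)), -1))), 2) = Pow(Add(152, Mul(-14, Pow(Add(-60, 50), -1))), 2) = Pow(Add(152, Mul(-14, Pow(-10, -1))), 2) = Pow(Add(152, Mul(-14, Rational(-1, 10))), 2) = Pow(Add(152, Rational(7, 5)), 2) = Pow(Rational(767, 5), 2) = Rational(588289, 25)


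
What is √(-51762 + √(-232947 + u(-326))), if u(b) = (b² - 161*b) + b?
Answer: √(-51762 + 3*I*√8279) ≈ 0.5999 + 227.51*I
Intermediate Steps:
u(b) = b² - 160*b
√(-51762 + √(-232947 + u(-326))) = √(-51762 + √(-232947 - 326*(-160 - 326))) = √(-51762 + √(-232947 - 326*(-486))) = √(-51762 + √(-232947 + 158436)) = √(-51762 + √(-74511)) = √(-51762 + 3*I*√8279)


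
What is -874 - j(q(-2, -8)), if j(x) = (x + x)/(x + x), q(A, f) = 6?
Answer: -875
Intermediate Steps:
j(x) = 1 (j(x) = (2*x)/((2*x)) = (2*x)*(1/(2*x)) = 1)
-874 - j(q(-2, -8)) = -874 - 1*1 = -874 - 1 = -875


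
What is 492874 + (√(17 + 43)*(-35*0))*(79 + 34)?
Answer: 492874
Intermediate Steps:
492874 + (√(17 + 43)*(-35*0))*(79 + 34) = 492874 + (√60*0)*113 = 492874 + ((2*√15)*0)*113 = 492874 + 0*113 = 492874 + 0 = 492874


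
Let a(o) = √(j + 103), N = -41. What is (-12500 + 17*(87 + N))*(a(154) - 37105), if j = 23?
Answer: 434796390 - 35154*√14 ≈ 4.3466e+8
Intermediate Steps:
a(o) = 3*√14 (a(o) = √(23 + 103) = √126 = 3*√14)
(-12500 + 17*(87 + N))*(a(154) - 37105) = (-12500 + 17*(87 - 41))*(3*√14 - 37105) = (-12500 + 17*46)*(-37105 + 3*√14) = (-12500 + 782)*(-37105 + 3*√14) = -11718*(-37105 + 3*√14) = 434796390 - 35154*√14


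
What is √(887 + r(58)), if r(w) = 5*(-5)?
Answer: √862 ≈ 29.360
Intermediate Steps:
r(w) = -25
√(887 + r(58)) = √(887 - 25) = √862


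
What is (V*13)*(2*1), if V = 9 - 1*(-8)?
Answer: 442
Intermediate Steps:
V = 17 (V = 9 + 8 = 17)
(V*13)*(2*1) = (17*13)*(2*1) = 221*2 = 442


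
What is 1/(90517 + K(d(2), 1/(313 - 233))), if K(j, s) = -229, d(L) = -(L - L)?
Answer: 1/90288 ≈ 1.1076e-5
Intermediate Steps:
d(L) = 0 (d(L) = -1*0 = 0)
1/(90517 + K(d(2), 1/(313 - 233))) = 1/(90517 - 229) = 1/90288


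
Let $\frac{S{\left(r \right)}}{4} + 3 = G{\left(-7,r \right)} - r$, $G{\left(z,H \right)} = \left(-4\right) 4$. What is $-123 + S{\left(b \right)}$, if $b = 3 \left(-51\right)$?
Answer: $413$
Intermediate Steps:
$G{\left(z,H \right)} = -16$
$b = -153$
$S{\left(r \right)} = -76 - 4 r$ ($S{\left(r \right)} = -12 + 4 \left(-16 - r\right) = -12 - \left(64 + 4 r\right) = -76 - 4 r$)
$-123 + S{\left(b \right)} = -123 - -536 = -123 + \left(-76 + 612\right) = -123 + 536 = 413$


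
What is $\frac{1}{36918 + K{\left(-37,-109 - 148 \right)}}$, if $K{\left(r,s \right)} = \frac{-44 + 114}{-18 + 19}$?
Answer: $\frac{1}{36988} \approx 2.7036 \cdot 10^{-5}$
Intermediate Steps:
$K{\left(r,s \right)} = 70$ ($K{\left(r,s \right)} = \frac{70}{1} = 70 \cdot 1 = 70$)
$\frac{1}{36918 + K{\left(-37,-109 - 148 \right)}} = \frac{1}{36918 + 70} = \frac{1}{36988}$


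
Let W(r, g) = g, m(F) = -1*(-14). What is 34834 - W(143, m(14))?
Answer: 34820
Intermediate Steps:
m(F) = 14
34834 - W(143, m(14)) = 34834 - 1*14 = 34834 - 14 = 34820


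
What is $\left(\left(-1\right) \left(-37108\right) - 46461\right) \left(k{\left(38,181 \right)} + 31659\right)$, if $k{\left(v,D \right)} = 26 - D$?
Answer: $-294656912$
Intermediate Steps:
$\left(\left(-1\right) \left(-37108\right) - 46461\right) \left(k{\left(38,181 \right)} + 31659\right) = \left(\left(-1\right) \left(-37108\right) - 46461\right) \left(\left(26 - 181\right) + 31659\right) = \left(37108 - 46461\right) \left(\left(26 - 181\right) + 31659\right) = - 9353 \left(-155 + 31659\right) = \left(-9353\right) 31504 = -294656912$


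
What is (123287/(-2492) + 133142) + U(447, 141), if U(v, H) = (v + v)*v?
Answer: 1327514633/2492 ≈ 5.3271e+5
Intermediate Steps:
U(v, H) = 2*v² (U(v, H) = (2*v)*v = 2*v²)
(123287/(-2492) + 133142) + U(447, 141) = (123287/(-2492) + 133142) + 2*447² = (123287*(-1/2492) + 133142) + 2*199809 = (-123287/2492 + 133142) + 399618 = 331666577/2492 + 399618 = 1327514633/2492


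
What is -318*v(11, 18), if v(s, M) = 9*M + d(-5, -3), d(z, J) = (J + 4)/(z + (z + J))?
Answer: -669390/13 ≈ -51492.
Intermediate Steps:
d(z, J) = (4 + J)/(J + 2*z) (d(z, J) = (4 + J)/(z + (J + z)) = (4 + J)/(J + 2*z))
v(s, M) = -1/13 + 9*M (v(s, M) = 9*M + (4 - 3)/(-3 + 2*(-5)) = 9*M + 1/(-3 - 10) = 9*M + 1/(-13) = 9*M - 1/13*1 = 9*M - 1/13 = -1/13 + 9*M)
-318*v(11, 18) = -318*(-1/13 + 9*18) = -318*(-1/13 + 162) = -318*2105/13 = -669390/13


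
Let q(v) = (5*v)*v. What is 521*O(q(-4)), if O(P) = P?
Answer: 41680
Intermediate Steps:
q(v) = 5*v²
521*O(q(-4)) = 521*(5*(-4)²) = 521*(5*16) = 521*80 = 41680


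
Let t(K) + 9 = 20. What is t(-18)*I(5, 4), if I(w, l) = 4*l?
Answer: 176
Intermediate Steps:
t(K) = 11 (t(K) = -9 + 20 = 11)
t(-18)*I(5, 4) = 11*(4*4) = 11*16 = 176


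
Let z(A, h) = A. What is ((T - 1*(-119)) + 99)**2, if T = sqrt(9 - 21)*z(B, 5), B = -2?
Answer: 47476 - 1744*I*sqrt(3) ≈ 47476.0 - 3020.7*I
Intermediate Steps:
T = -4*I*sqrt(3) (T = sqrt(9 - 21)*(-2) = sqrt(-12)*(-2) = (2*I*sqrt(3))*(-2) = -4*I*sqrt(3) ≈ -6.9282*I)
((T - 1*(-119)) + 99)**2 = ((-4*I*sqrt(3) - 1*(-119)) + 99)**2 = ((-4*I*sqrt(3) + 119) + 99)**2 = ((119 - 4*I*sqrt(3)) + 99)**2 = (218 - 4*I*sqrt(3))**2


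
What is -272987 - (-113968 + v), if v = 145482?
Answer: -304501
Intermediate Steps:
-272987 - (-113968 + v) = -272987 - (-113968 + 145482) = -272987 - 1*31514 = -272987 - 31514 = -304501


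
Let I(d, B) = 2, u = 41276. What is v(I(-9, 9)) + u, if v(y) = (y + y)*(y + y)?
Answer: 41292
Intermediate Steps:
v(y) = 4*y**2 (v(y) = (2*y)*(2*y) = 4*y**2)
v(I(-9, 9)) + u = 4*2**2 + 41276 = 4*4 + 41276 = 16 + 41276 = 41292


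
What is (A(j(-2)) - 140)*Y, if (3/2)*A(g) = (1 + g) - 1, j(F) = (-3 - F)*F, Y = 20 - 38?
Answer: 2496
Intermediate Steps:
Y = -18
j(F) = F*(-3 - F)
A(g) = 2*g/3 (A(g) = 2*((1 + g) - 1)/3 = 2*g/3)
(A(j(-2)) - 140)*Y = (2*(-1*(-2)*(3 - 2))/3 - 140)*(-18) = (2*(-1*(-2)*1)/3 - 140)*(-18) = ((⅔)*2 - 140)*(-18) = (4/3 - 140)*(-18) = -416/3*(-18) = 2496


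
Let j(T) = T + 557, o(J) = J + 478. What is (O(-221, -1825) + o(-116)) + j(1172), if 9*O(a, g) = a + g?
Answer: 5591/3 ≈ 1863.7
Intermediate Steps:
o(J) = 478 + J
j(T) = 557 + T
O(a, g) = a/9 + g/9 (O(a, g) = (a + g)/9 = a/9 + g/9)
(O(-221, -1825) + o(-116)) + j(1172) = (((⅑)*(-221) + (⅑)*(-1825)) + (478 - 116)) + (557 + 1172) = ((-221/9 - 1825/9) + 362) + 1729 = (-682/3 + 362) + 1729 = 404/3 + 1729 = 5591/3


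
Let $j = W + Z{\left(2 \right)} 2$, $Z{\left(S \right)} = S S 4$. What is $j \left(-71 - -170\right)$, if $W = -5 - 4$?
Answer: $2277$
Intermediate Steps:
$W = -9$ ($W = -5 - 4 = -9$)
$Z{\left(S \right)} = 4 S^{2}$ ($Z{\left(S \right)} = S^{2} \cdot 4 = 4 S^{2}$)
$j = 23$ ($j = -9 + 4 \cdot 2^{2} \cdot 2 = -9 + 4 \cdot 4 \cdot 2 = -9 + 16 \cdot 2 = -9 + 32 = 23$)
$j \left(-71 - -170\right) = 23 \left(-71 - -170\right) = 23 \left(-71 + 170\right) = 23 \cdot 99 = 2277$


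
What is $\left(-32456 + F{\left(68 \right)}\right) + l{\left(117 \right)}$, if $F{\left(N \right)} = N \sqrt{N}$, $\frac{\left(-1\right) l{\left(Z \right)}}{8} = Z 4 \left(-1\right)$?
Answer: $-28712 + 136 \sqrt{17} \approx -28151.0$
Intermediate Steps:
$l{\left(Z \right)} = 32 Z$ ($l{\left(Z \right)} = - 8 Z 4 \left(-1\right) = - 8 \cdot 4 Z \left(-1\right) = - 8 \left(- 4 Z\right) = 32 Z$)
$F{\left(N \right)} = N^{\frac{3}{2}}$
$\left(-32456 + F{\left(68 \right)}\right) + l{\left(117 \right)} = \left(-32456 + 68^{\frac{3}{2}}\right) + 32 \cdot 117 = \left(-32456 + 136 \sqrt{17}\right) + 3744 = -28712 + 136 \sqrt{17}$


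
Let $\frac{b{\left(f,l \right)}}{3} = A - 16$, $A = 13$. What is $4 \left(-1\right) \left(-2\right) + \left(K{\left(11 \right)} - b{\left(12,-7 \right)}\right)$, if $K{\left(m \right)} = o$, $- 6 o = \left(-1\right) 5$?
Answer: $\frac{107}{6} \approx 17.833$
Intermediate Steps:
$b{\left(f,l \right)} = -9$ ($b{\left(f,l \right)} = 3 \left(13 - 16\right) = 3 \left(-3\right) = -9$)
$o = \frac{5}{6}$ ($o = - \frac{\left(-1\right) 5}{6} = \left(- \frac{1}{6}\right) \left(-5\right) = \frac{5}{6} \approx 0.83333$)
$K{\left(m \right)} = \frac{5}{6}$
$4 \left(-1\right) \left(-2\right) + \left(K{\left(11 \right)} - b{\left(12,-7 \right)}\right) = 4 \left(-1\right) \left(-2\right) + \left(\frac{5}{6} - -9\right) = \left(-4\right) \left(-2\right) + \left(\frac{5}{6} + 9\right) = 8 + \frac{59}{6} = \frac{107}{6}$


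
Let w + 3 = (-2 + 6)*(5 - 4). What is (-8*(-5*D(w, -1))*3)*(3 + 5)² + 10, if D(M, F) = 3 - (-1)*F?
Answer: 15370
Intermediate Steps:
w = 1 (w = -3 + (-2 + 6)*(5 - 4) = -3 + 4*1 = -3 + 4 = 1)
D(M, F) = 3 + F
(-8*(-5*D(w, -1))*3)*(3 + 5)² + 10 = (-8*(-5*(3 - 1))*3)*(3 + 5)² + 10 = -8*(-5*2)*3*8² + 10 = -(-80)*3*64 + 10 = -8*(-30)*64 + 10 = 240*64 + 10 = 15360 + 10 = 15370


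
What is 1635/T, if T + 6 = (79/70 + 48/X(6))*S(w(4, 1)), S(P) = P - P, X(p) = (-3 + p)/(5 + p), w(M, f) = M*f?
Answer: -545/2 ≈ -272.50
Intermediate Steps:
X(p) = (-3 + p)/(5 + p)
S(P) = 0
T = -6 (T = -6 + (79/70 + 48/(((-3 + 6)/(5 + 6))))*0 = -6 + (79*(1/70) + 48/((3/11)))*0 = -6 + (79/70 + 48/(((1/11)*3)))*0 = -6 + (79/70 + 48/(3/11))*0 = -6 + (79/70 + 48*(11/3))*0 = -6 + (79/70 + 176)*0 = -6 + (12399/70)*0 = -6 + 0 = -6)
1635/T = 1635/(-6) = 1635*(-⅙) = -545/2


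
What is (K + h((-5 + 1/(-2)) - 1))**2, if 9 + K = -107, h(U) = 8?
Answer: 11664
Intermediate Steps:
K = -116 (K = -9 - 107 = -116)
(K + h((-5 + 1/(-2)) - 1))**2 = (-116 + 8)**2 = (-108)**2 = 11664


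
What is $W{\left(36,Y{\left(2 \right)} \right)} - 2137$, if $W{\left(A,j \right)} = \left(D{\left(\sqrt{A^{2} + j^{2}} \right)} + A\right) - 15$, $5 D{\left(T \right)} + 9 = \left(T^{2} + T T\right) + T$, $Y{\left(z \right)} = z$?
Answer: $- \frac{7989}{5} + 2 \sqrt{13} \approx -1590.6$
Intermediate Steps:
$D{\left(T \right)} = - \frac{9}{5} + \frac{T}{5} + \frac{2 T^{2}}{5}$ ($D{\left(T \right)} = - \frac{9}{5} + \frac{\left(T^{2} + T T\right) + T}{5} = - \frac{9}{5} + \frac{\left(T^{2} + T^{2}\right) + T}{5} = - \frac{9}{5} + \frac{2 T^{2} + T}{5} = - \frac{9}{5} + \frac{T + 2 T^{2}}{5} = - \frac{9}{5} + \left(\frac{T}{5} + \frac{2 T^{2}}{5}\right) = - \frac{9}{5} + \frac{T}{5} + \frac{2 T^{2}}{5}$)
$W{\left(A,j \right)} = - \frac{84}{5} + A + \frac{\sqrt{A^{2} + j^{2}}}{5} + \frac{2 A^{2}}{5} + \frac{2 j^{2}}{5}$ ($W{\left(A,j \right)} = \left(\left(- \frac{9}{5} + \frac{\sqrt{A^{2} + j^{2}}}{5} + \frac{2 \left(\sqrt{A^{2} + j^{2}}\right)^{2}}{5}\right) + A\right) - 15 = \left(\left(- \frac{9}{5} + \frac{\sqrt{A^{2} + j^{2}}}{5} + \frac{2 \left(A^{2} + j^{2}\right)}{5}\right) + A\right) - 15 = \left(\left(- \frac{9}{5} + \frac{\sqrt{A^{2} + j^{2}}}{5} + \left(\frac{2 A^{2}}{5} + \frac{2 j^{2}}{5}\right)\right) + A\right) - 15 = \left(\left(- \frac{9}{5} + \frac{\sqrt{A^{2} + j^{2}}}{5} + \frac{2 A^{2}}{5} + \frac{2 j^{2}}{5}\right) + A\right) - 15 = \left(- \frac{9}{5} + A + \frac{\sqrt{A^{2} + j^{2}}}{5} + \frac{2 A^{2}}{5} + \frac{2 j^{2}}{5}\right) - 15 = - \frac{84}{5} + A + \frac{\sqrt{A^{2} + j^{2}}}{5} + \frac{2 A^{2}}{5} + \frac{2 j^{2}}{5}$)
$W{\left(36,Y{\left(2 \right)} \right)} - 2137 = \left(- \frac{84}{5} + 36 + \frac{\sqrt{36^{2} + 2^{2}}}{5} + \frac{2 \cdot 36^{2}}{5} + \frac{2 \cdot 2^{2}}{5}\right) - 2137 = \left(- \frac{84}{5} + 36 + \frac{\sqrt{1296 + 4}}{5} + \frac{2}{5} \cdot 1296 + \frac{2}{5} \cdot 4\right) - 2137 = \left(- \frac{84}{5} + 36 + \frac{\sqrt{1300}}{5} + \frac{2592}{5} + \frac{8}{5}\right) - 2137 = \left(- \frac{84}{5} + 36 + \frac{10 \sqrt{13}}{5} + \frac{2592}{5} + \frac{8}{5}\right) - 2137 = \left(- \frac{84}{5} + 36 + 2 \sqrt{13} + \frac{2592}{5} + \frac{8}{5}\right) - 2137 = \left(\frac{2696}{5} + 2 \sqrt{13}\right) - 2137 = - \frac{7989}{5} + 2 \sqrt{13}$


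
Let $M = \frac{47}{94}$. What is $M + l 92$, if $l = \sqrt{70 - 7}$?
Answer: $\frac{1}{2} + 276 \sqrt{7} \approx 730.73$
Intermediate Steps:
$M = \frac{1}{2}$ ($M = 47 \cdot \frac{1}{94} = \frac{1}{2} \approx 0.5$)
$l = 3 \sqrt{7}$ ($l = \sqrt{63} = 3 \sqrt{7} \approx 7.9373$)
$M + l 92 = \frac{1}{2} + 3 \sqrt{7} \cdot 92 = \frac{1}{2} + 276 \sqrt{7}$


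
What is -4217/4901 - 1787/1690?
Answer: -93993/49010 ≈ -1.9178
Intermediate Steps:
-4217/4901 - 1787/1690 = -93993/49010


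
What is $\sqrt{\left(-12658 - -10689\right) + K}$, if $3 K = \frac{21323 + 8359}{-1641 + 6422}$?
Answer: $\frac{i \sqrt{44960021995}}{4781} \approx 44.35 i$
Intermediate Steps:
$K = \frac{9894}{4781}$ ($K = \frac{\left(21323 + 8359\right) \frac{1}{-1641 + 6422}}{3} = \frac{29682 \cdot \frac{1}{4781}}{3} = \frac{1}{3} \cdot \frac{29682}{4781} = \frac{9894}{4781} \approx 2.0694$)
$\sqrt{\left(-12658 - -10689\right) + K} = \sqrt{\left(-12658 - -10689\right) + \frac{9894}{4781}} = \sqrt{\left(-12658 + 10689\right) + \frac{9894}{4781}} = \sqrt{-1969 + \frac{9894}{4781}} = \sqrt{- \frac{9403895}{4781}} = \frac{i \sqrt{44960021995}}{4781}$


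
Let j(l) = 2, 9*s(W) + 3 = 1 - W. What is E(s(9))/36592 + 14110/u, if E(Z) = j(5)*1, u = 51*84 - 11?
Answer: 258160833/78178808 ≈ 3.3022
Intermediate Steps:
s(W) = -2/9 - W/9 (s(W) = -1/3 + (1 - W)/9 = -1/3 + (1/9 - W/9) = -2/9 - W/9)
u = 4273 (u = 4284 - 11 = 4273)
E(Z) = 2 (E(Z) = 2*1 = 2)
E(s(9))/36592 + 14110/u = 2/36592 + 14110/4273 = 2*(1/36592) + 14110*(1/4273) = 1/18296 + 14110/4273 = 258160833/78178808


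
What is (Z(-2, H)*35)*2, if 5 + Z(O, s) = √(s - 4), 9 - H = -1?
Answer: -350 + 70*√6 ≈ -178.54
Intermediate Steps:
H = 10 (H = 9 - 1*(-1) = 9 + 1 = 10)
Z(O, s) = -5 + √(-4 + s) (Z(O, s) = -5 + √(s - 4) = -5 + √(-4 + s))
(Z(-2, H)*35)*2 = ((-5 + √(-4 + 10))*35)*2 = ((-5 + √6)*35)*2 = (-175 + 35*√6)*2 = -350 + 70*√6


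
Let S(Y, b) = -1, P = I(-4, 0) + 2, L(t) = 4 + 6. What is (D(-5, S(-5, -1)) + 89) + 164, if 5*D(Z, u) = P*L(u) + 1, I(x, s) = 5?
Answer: 1336/5 ≈ 267.20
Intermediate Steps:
L(t) = 10
P = 7 (P = 5 + 2 = 7)
D(Z, u) = 71/5 (D(Z, u) = (7*10 + 1)/5 = (70 + 1)/5 = (1/5)*71 = 71/5)
(D(-5, S(-5, -1)) + 89) + 164 = (71/5 + 89) + 164 = 516/5 + 164 = 1336/5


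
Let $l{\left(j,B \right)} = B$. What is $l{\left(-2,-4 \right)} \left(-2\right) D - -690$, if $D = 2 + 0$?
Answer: $706$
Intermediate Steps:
$D = 2$
$l{\left(-2,-4 \right)} \left(-2\right) D - -690 = \left(-4\right) \left(-2\right) 2 - -690 = 8 \cdot 2 + 690 = 16 + 690 = 706$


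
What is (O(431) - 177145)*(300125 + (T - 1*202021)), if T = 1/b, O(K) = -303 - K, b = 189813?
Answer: -84932271776233/4867 ≈ -1.7451e+10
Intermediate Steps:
T = 1/189813 ≈ 5.2683e-6
(O(431) - 177145)*(300125 + (T - 1*202021)) = ((-303 - 1*431) - 177145)*(300125 + (1/189813 - 1*202021)) = ((-303 - 431) - 177145)*(300125 + (1/189813 - 202021)) = (-734 - 177145)*(300125 - 38346212072/189813) = -177879*18621414553/189813 = -84932271776233/4867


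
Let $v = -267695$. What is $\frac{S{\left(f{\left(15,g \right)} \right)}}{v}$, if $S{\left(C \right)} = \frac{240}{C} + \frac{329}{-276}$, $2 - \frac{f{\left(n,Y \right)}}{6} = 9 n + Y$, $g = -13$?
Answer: $\frac{421}{73883820} \approx 5.6981 \cdot 10^{-6}$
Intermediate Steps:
$f{\left(n,Y \right)} = 12 - 54 n - 6 Y$ ($f{\left(n,Y \right)} = 12 - 6 \left(9 n + Y\right) = 12 - 6 \left(Y + 9 n\right) = 12 - \left(6 Y + 54 n\right) = 12 - 54 n - 6 Y$)
$S{\left(C \right)} = - \frac{329}{276} + \frac{240}{C}$ ($S{\left(C \right)} = \frac{240}{C} + 329 \left(- \frac{1}{276}\right) = \frac{240}{C} - \frac{329}{276} = - \frac{329}{276} + \frac{240}{C}$)
$\frac{S{\left(f{\left(15,g \right)} \right)}}{v} = \frac{- \frac{329}{276} + \frac{240}{12 - 810 - -78}}{-267695} = \left(- \frac{329}{276} + \frac{240}{12 - 810 + 78}\right) \left(- \frac{1}{267695}\right) = \left(- \frac{329}{276} + \frac{240}{-720}\right) \left(- \frac{1}{267695}\right) = \left(- \frac{329}{276} + 240 \left(- \frac{1}{720}\right)\right) \left(- \frac{1}{267695}\right) = \left(- \frac{329}{276} - \frac{1}{3}\right) \left(- \frac{1}{267695}\right) = \left(- \frac{421}{276}\right) \left(- \frac{1}{267695}\right) = \frac{421}{73883820}$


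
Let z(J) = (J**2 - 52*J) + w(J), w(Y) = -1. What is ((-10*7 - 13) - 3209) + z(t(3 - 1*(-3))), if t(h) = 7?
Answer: -3608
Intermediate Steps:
z(J) = -1 + J**2 - 52*J (z(J) = (J**2 - 52*J) - 1 = -1 + J**2 - 52*J)
((-10*7 - 13) - 3209) + z(t(3 - 1*(-3))) = ((-10*7 - 13) - 3209) + (-1 + 7**2 - 52*7) = ((-70 - 13) - 3209) + (-1 + 49 - 364) = (-83 - 3209) - 316 = -3292 - 316 = -3608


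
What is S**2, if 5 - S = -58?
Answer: 3969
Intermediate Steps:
S = 63 (S = 5 - 1*(-58) = 5 + 58 = 63)
S**2 = 63**2 = 3969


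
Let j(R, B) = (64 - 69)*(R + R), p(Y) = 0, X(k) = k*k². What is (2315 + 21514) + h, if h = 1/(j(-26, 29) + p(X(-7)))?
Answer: 6195541/260 ≈ 23829.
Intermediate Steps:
X(k) = k³
j(R, B) = -10*R
h = 1/260 (h = 1/(-10*(-26) + 0) = 1/(260 + 0) = 1/260 ≈ 0.0038462)
(2315 + 21514) + h = (2315 + 21514) + 1/260 = 23829 + 1/260 = 6195541/260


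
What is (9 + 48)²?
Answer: 3249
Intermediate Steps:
(9 + 48)² = 57² = 3249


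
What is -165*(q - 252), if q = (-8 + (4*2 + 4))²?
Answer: 38940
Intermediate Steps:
q = 16 (q = (-8 + (8 + 4))² = (-8 + 12)² = 4² = 16)
-165*(q - 252) = -165*(16 - 252) = -165*(-236) = 38940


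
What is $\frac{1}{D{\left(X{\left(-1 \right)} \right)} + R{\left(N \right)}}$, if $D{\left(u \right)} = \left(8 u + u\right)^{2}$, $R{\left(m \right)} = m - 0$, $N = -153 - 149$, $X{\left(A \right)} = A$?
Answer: $- \frac{1}{221} \approx -0.0045249$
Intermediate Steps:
$N = -302$
$R{\left(m \right)} = m$ ($R{\left(m \right)} = m + 0 = m$)
$D{\left(u \right)} = 81 u^{2}$ ($D{\left(u \right)} = \left(9 u\right)^{2} = 81 u^{2}$)
$\frac{1}{D{\left(X{\left(-1 \right)} \right)} + R{\left(N \right)}} = \frac{1}{81 \left(-1\right)^{2} - 302} = \frac{1}{81 \cdot 1 - 302} = \frac{1}{81 - 302} = \frac{1}{-221} = - \frac{1}{221}$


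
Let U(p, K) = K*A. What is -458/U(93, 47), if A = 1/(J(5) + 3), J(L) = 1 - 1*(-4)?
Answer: -3664/47 ≈ -77.957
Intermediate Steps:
J(L) = 5 (J(L) = 1 + 4 = 5)
A = 1/8 (A = 1/(5 + 3) = 1/8 ≈ 0.12500)
U(p, K) = K/8 (U(p, K) = K*(1/8) = K/8)
-458/U(93, 47) = -458/((1/8)*47) = -458/47/8 = -458*8/47 = -3664/47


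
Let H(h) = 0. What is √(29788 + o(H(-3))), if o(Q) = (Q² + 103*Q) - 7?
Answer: 3*√3309 ≈ 172.57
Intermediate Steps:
o(Q) = -7 + Q² + 103*Q
√(29788 + o(H(-3))) = √(29788 + (-7 + 0² + 103*0)) = √(29788 + (-7 + 0 + 0)) = √(29788 - 7) = √29781 = 3*√3309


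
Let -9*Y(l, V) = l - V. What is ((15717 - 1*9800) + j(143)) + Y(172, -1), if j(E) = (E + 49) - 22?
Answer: 54610/9 ≈ 6067.8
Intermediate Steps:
Y(l, V) = -l/9 + V/9 (Y(l, V) = -(l - V)/9 = -l/9 + V/9)
j(E) = 27 + E (j(E) = (49 + E) - 22 = 27 + E)
((15717 - 1*9800) + j(143)) + Y(172, -1) = ((15717 - 1*9800) + (27 + 143)) + (-1/9*172 + (1/9)*(-1)) = ((15717 - 9800) + 170) + (-172/9 - 1/9) = (5917 + 170) - 173/9 = 6087 - 173/9 = 54610/9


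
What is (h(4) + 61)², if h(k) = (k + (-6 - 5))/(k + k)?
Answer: 231361/64 ≈ 3615.0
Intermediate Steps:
h(k) = (-11 + k)/(2*k) (h(k) = (k - 11)/((2*k)) = (-11 + k)*(1/(2*k)) = (-11 + k)/(2*k))
(h(4) + 61)² = ((½)*(-11 + 4)/4 + 61)² = ((½)*(¼)*(-7) + 61)² = (-7/8 + 61)² = (481/8)² = 231361/64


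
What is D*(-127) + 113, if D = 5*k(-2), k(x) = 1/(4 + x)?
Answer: -409/2 ≈ -204.50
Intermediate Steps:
D = 5/2 (D = 5/(4 - 2) = 5/2 ≈ 2.5000)
D*(-127) + 113 = (5/2)*(-127) + 113 = -635/2 + 113 = -409/2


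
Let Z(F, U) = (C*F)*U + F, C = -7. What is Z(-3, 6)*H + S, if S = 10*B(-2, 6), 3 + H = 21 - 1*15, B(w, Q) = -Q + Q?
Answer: 369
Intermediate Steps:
Z(F, U) = F - 7*F*U (Z(F, U) = (-7*F)*U + F = -7*F*U + F = F - 7*F*U)
B(w, Q) = 0
H = 3 (H = -3 + (21 - 1*15) = -3 + (21 - 15) = -3 + 6 = 3)
S = 0 (S = 10*0 = 0)
Z(-3, 6)*H + S = -3*(1 - 7*6)*3 + 0 = -3*(1 - 42)*3 + 0 = -3*(-41)*3 + 0 = 123*3 + 0 = 369 + 0 = 369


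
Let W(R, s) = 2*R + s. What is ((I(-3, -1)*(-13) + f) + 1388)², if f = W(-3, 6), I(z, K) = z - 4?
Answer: 2187441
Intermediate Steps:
I(z, K) = -4 + z
W(R, s) = s + 2*R
f = 0 (f = 6 + 2*(-3) = 6 - 6 = 0)
((I(-3, -1)*(-13) + f) + 1388)² = (((-4 - 3)*(-13) + 0) + 1388)² = ((-7*(-13) + 0) + 1388)² = ((91 + 0) + 1388)² = (91 + 1388)² = 1479² = 2187441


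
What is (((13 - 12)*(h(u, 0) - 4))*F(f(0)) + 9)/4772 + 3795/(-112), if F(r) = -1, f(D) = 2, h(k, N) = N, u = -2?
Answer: -4527071/133616 ≈ -33.881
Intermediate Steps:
(((13 - 12)*(h(u, 0) - 4))*F(f(0)) + 9)/4772 + 3795/(-112) = (((13 - 12)*(0 - 4))*(-1) + 9)/4772 + 3795/(-112) = ((1*(-4))*(-1) + 9)*(1/4772) + 3795*(-1/112) = (-4*(-1) + 9)*(1/4772) - 3795/112 = (4 + 9)*(1/4772) - 3795/112 = 13*(1/4772) - 3795/112 = 13/4772 - 3795/112 = -4527071/133616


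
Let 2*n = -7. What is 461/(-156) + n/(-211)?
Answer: -96725/32916 ≈ -2.9385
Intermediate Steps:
n = -7/2 (n = (½)*(-7) = -7/2 ≈ -3.5000)
461/(-156) + n/(-211) = 461/(-156) - 7/2/(-211) = 461*(-1/156) - 7/2*(-1/211) = -461/156 + 7/422 = -96725/32916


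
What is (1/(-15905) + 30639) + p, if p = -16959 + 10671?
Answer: 387302654/15905 ≈ 24351.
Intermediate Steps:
p = -6288
(1/(-15905) + 30639) + p = (1/(-15905) + 30639) - 6288 = (-1/15905 + 30639) - 6288 = 487313294/15905 - 6288 = 387302654/15905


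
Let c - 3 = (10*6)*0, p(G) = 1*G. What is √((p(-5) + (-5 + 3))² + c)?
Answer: 2*√13 ≈ 7.2111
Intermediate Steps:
p(G) = G
c = 3 (c = 3 + (10*6)*0 = 3 + 60*0 = 3 + 0 = 3)
√((p(-5) + (-5 + 3))² + c) = √((-5 + (-5 + 3))² + 3) = √((-5 - 2)² + 3) = √((-7)² + 3) = √(49 + 3) = √52 = 2*√13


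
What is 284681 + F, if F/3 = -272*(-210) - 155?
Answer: 455576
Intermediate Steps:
F = 170895 (F = 3*(-272*(-210) - 155) = 3*(57120 - 155) = 3*56965 = 170895)
284681 + F = 284681 + 170895 = 455576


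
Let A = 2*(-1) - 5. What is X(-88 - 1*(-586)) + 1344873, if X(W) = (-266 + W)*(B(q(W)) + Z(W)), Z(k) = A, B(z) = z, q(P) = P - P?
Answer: 1343249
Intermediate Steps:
q(P) = 0
A = -7 (A = -2 - 5 = -7)
Z(k) = -7
X(W) = 1862 - 7*W (X(W) = (-266 + W)*(0 - 7) = (-266 + W)*(-7) = 1862 - 7*W)
X(-88 - 1*(-586)) + 1344873 = (1862 - 7*(-88 - 1*(-586))) + 1344873 = (1862 - 7*(-88 + 586)) + 1344873 = (1862 - 7*498) + 1344873 = (1862 - 3486) + 1344873 = -1624 + 1344873 = 1343249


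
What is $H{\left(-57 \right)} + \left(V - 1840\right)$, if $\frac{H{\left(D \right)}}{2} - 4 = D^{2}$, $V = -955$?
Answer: $3711$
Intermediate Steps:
$H{\left(D \right)} = 8 + 2 D^{2}$
$H{\left(-57 \right)} + \left(V - 1840\right) = \left(8 + 2 \left(-57\right)^{2}\right) - 2795 = \left(8 + 2 \cdot 3249\right) - 2795 = \left(8 + 6498\right) - 2795 = 6506 - 2795 = 3711$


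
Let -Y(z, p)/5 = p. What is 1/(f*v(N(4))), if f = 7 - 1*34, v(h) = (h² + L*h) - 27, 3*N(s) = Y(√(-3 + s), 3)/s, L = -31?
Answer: -16/5751 ≈ -0.0027821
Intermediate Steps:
Y(z, p) = -5*p
N(s) = -5/s (N(s) = ((-5*3)/s)/3 = (-15/s)/3 = -5/s)
v(h) = -27 + h² - 31*h (v(h) = (h² - 31*h) - 27 = -27 + h² - 31*h)
f = -27 (f = 7 - 34 = -27)
1/(f*v(N(4))) = 1/(-27*(-27 + (-5/4)² - (-155)/4)) = 1/(-27*(-27 + (-5*¼)² - (-155)/4)) = 1/(-27*(-27 + (-5/4)² - 31*(-5/4))) = 1/(-27*(-27 + 25/16 + 155/4)) = 1/(-27*213/16) = 1/(-5751/16) = -16/5751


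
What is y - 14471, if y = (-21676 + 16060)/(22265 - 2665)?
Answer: -17727326/1225 ≈ -14471.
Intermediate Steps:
y = -351/1225 (y = -5616/19600 = -5616*1/19600 = -351/1225 ≈ -0.28653)
y - 14471 = -351/1225 - 14471 = -17727326/1225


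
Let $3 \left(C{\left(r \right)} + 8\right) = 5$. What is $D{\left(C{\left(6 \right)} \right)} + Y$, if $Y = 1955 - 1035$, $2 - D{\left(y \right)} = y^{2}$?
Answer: $\frac{7937}{9} \approx 881.89$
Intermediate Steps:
$C{\left(r \right)} = - \frac{19}{3}$ ($C{\left(r \right)} = -8 + \frac{1}{3} \cdot 5 = -8 + \frac{5}{3} = - \frac{19}{3}$)
$D{\left(y \right)} = 2 - y^{2}$
$Y = 920$ ($Y = 1955 - 1035 = 920$)
$D{\left(C{\left(6 \right)} \right)} + Y = \left(2 - \left(- \frac{19}{3}\right)^{2}\right) + 920 = \left(2 - \frac{361}{9}\right) + 920 = - \frac{343}{9} + 920 = \frac{7937}{9}$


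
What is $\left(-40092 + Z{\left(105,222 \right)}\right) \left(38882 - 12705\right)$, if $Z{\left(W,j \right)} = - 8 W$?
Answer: $-1071476964$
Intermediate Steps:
$\left(-40092 + Z{\left(105,222 \right)}\right) \left(38882 - 12705\right) = \left(-40092 - 840\right) \left(38882 - 12705\right) = \left(-40092 - 840\right) 26177 = \left(-40932\right) 26177 = -1071476964$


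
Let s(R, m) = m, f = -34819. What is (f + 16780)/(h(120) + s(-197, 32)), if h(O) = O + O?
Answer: -18039/272 ≈ -66.320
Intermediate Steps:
h(O) = 2*O
(f + 16780)/(h(120) + s(-197, 32)) = (-34819 + 16780)/(2*120 + 32) = -18039/(240 + 32) = -18039/272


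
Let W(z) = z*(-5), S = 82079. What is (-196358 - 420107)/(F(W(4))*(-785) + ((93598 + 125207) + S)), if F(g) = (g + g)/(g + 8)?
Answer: -1849395/894802 ≈ -2.0668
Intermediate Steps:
W(z) = -5*z
F(g) = 2*g/(8 + g) (F(g) = (2*g)/(8 + g) = 2*g/(8 + g))
(-196358 - 420107)/(F(W(4))*(-785) + ((93598 + 125207) + S)) = (-196358 - 420107)/((2*(-5*4)/(8 - 5*4))*(-785) + ((93598 + 125207) + 82079)) = -616465/((2*(-20)/(8 - 20))*(-785) + (218805 + 82079)) = -616465/((2*(-20)/(-12))*(-785) + 300884) = -616465/((2*(-20)*(-1/12))*(-785) + 300884) = -616465/((10/3)*(-785) + 300884) = -616465/(-7850/3 + 300884) = -616465/894802/3 = -616465*3/894802 = -1849395/894802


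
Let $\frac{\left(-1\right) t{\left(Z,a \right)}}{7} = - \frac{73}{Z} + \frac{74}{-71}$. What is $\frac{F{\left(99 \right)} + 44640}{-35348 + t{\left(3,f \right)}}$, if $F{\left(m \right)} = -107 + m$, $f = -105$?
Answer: $- \frac{9506616}{7491289} \approx -1.269$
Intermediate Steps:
$t{\left(Z,a \right)} = \frac{518}{71} + \frac{511}{Z}$ ($t{\left(Z,a \right)} = - 7 \left(- \frac{73}{Z} + \frac{74}{-71}\right) = - 7 \left(- \frac{73}{Z} + 74 \left(- \frac{1}{71}\right)\right) = - 7 \left(- \frac{73}{Z} - \frac{74}{71}\right) = - 7 \left(- \frac{74}{71} - \frac{73}{Z}\right) = \frac{518}{71} + \frac{511}{Z}$)
$\frac{F{\left(99 \right)} + 44640}{-35348 + t{\left(3,f \right)}} = \frac{\left(-107 + 99\right) + 44640}{-35348 + \left(\frac{518}{71} + \frac{511}{3}\right)} = \frac{-8 + 44640}{-35348 + \left(\frac{518}{71} + 511 \cdot \frac{1}{3}\right)} = \frac{44632}{-35348 + \left(\frac{518}{71} + \frac{511}{3}\right)} = \frac{44632}{-35348 + \frac{37835}{213}} = \frac{44632}{- \frac{7491289}{213}} = 44632 \left(- \frac{213}{7491289}\right) = - \frac{9506616}{7491289}$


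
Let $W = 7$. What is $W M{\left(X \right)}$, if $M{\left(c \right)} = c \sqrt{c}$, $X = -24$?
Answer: $- 336 i \sqrt{6} \approx - 823.03 i$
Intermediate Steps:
$M{\left(c \right)} = c^{\frac{3}{2}}$
$W M{\left(X \right)} = 7 \left(-24\right)^{\frac{3}{2}} = 7 \left(- 48 i \sqrt{6}\right) = - 336 i \sqrt{6}$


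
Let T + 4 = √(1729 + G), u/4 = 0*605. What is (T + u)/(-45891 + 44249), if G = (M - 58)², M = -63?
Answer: 2/821 - √16370/1642 ≈ -0.075484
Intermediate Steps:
u = 0 (u = 4*(0*605) = 4*0 = 0)
G = 14641 (G = (-63 - 58)² = (-121)² = 14641)
T = -4 + √16370 (T = -4 + √(1729 + 14641) = -4 + √16370 ≈ 123.95)
(T + u)/(-45891 + 44249) = ((-4 + √16370) + 0)/(-45891 + 44249) = (-4 + √16370)/(-1642) = (-4 + √16370)*(-1/1642) = 2/821 - √16370/1642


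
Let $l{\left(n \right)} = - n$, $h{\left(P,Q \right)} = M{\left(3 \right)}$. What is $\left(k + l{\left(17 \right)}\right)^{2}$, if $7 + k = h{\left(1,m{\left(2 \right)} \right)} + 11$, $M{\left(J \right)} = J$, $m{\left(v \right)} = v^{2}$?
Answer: $100$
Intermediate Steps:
$h{\left(P,Q \right)} = 3$
$k = 7$ ($k = -7 + \left(3 + 11\right) = -7 + 14 = 7$)
$\left(k + l{\left(17 \right)}\right)^{2} = \left(7 - 17\right)^{2} = \left(-10\right)^{2} = 100$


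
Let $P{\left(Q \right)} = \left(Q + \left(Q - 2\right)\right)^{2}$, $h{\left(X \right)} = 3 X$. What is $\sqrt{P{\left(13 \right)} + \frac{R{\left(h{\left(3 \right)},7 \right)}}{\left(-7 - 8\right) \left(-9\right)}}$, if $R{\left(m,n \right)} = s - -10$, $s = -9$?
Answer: $\frac{\sqrt{1166415}}{45} \approx 24.0$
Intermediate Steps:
$P{\left(Q \right)} = \left(-2 + 2 Q\right)^{2}$ ($P{\left(Q \right)} = \left(Q + \left(Q - 2\right)\right)^{2} = \left(Q + \left(-2 + Q\right)\right)^{2} = \left(-2 + 2 Q\right)^{2}$)
$R{\left(m,n \right)} = 1$ ($R{\left(m,n \right)} = -9 - -10 = -9 + 10 = 1$)
$\sqrt{P{\left(13 \right)} + \frac{R{\left(h{\left(3 \right)},7 \right)}}{\left(-7 - 8\right) \left(-9\right)}} = \sqrt{4 \left(-1 + 13\right)^{2} + 1 \frac{1}{\left(-7 - 8\right) \left(-9\right)}} = \sqrt{4 \cdot 12^{2} + 1 \frac{1}{\left(-15\right) \left(-9\right)}} = \sqrt{4 \cdot 144 + 1 \cdot \frac{1}{135}} = \sqrt{576 + 1 \cdot \frac{1}{135}} = \sqrt{576 + \frac{1}{135}} = \sqrt{\frac{77761}{135}} = \frac{\sqrt{1166415}}{45}$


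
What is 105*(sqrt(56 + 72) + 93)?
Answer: 9765 + 840*sqrt(2) ≈ 10953.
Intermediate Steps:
105*(sqrt(56 + 72) + 93) = 105*(sqrt(128) + 93) = 105*(8*sqrt(2) + 93) = 105*(93 + 8*sqrt(2)) = 9765 + 840*sqrt(2)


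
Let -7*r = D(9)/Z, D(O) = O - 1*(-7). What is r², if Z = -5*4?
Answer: 16/1225 ≈ 0.013061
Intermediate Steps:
Z = -20
D(O) = 7 + O (D(O) = O + 7 = 7 + O)
r = 4/35 (r = -(7 + 9)/(7*(-20)) = -16*(-1)/(7*20) = -⅐*(-⅘) = 4/35 ≈ 0.11429)
r² = (4/35)² = 16/1225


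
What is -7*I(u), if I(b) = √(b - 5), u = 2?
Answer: -7*I*√3 ≈ -12.124*I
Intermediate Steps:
I(b) = √(-5 + b)
-7*I(u) = -7*√(-5 + 2) = -7*I*√3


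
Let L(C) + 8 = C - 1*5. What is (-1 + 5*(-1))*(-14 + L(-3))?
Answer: 180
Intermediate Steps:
L(C) = -13 + C (L(C) = -8 + (C - 1*5) = -8 + (C - 5) = -8 + (-5 + C) = -13 + C)
(-1 + 5*(-1))*(-14 + L(-3)) = (-1 + 5*(-1))*(-14 + (-13 - 3)) = (-1 - 5)*(-14 - 16) = -6*(-30) = 180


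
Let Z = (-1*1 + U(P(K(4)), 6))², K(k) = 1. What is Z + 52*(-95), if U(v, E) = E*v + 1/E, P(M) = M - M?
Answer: -177815/36 ≈ -4939.3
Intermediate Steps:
P(M) = 0
U(v, E) = 1/E + E*v
Z = 25/36 (Z = (-1*1 + (1/6 + 6*0))² = (-1 + (⅙ + 0))² = (-1 + ⅙)² = (-⅚)² = 25/36 ≈ 0.69444)
Z + 52*(-95) = 25/36 + 52*(-95) = 25/36 - 4940 = -177815/36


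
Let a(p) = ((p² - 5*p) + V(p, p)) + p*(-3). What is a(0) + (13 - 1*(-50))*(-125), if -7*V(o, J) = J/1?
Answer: -7875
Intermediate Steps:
V(o, J) = -J/7 (V(o, J) = -J/(7*1) = -J/7)
a(p) = p² - 57*p/7 (a(p) = ((p² - 5*p) - p/7) + p*(-3) = (p² - 36*p/7) - 3*p = p² - 57*p/7)
a(0) + (13 - 1*(-50))*(-125) = (⅐)*0*(-57 + 7*0) + (13 - 1*(-50))*(-125) = (⅐)*0*(-57 + 0) + (13 + 50)*(-125) = (⅐)*0*(-57) + 63*(-125) = 0 - 7875 = -7875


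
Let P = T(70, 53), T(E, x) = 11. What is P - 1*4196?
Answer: -4185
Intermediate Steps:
P = 11
P - 1*4196 = 11 - 1*4196 = 11 - 4196 = -4185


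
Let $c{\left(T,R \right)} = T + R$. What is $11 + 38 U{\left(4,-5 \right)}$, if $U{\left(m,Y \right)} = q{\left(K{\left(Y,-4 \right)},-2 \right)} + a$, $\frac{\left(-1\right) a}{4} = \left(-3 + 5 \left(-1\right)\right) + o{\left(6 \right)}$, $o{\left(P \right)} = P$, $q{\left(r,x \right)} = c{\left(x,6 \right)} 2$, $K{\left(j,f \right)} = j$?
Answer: $619$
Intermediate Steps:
$c{\left(T,R \right)} = R + T$
$q{\left(r,x \right)} = 12 + 2 x$ ($q{\left(r,x \right)} = \left(6 + x\right) 2 = 12 + 2 x$)
$a = 8$ ($a = - 4 \left(\left(-3 + 5 \left(-1\right)\right) + 6\right) = - 4 \left(\left(-3 - 5\right) + 6\right) = - 4 \left(-8 + 6\right) = \left(-4\right) \left(-2\right) = 8$)
$U{\left(m,Y \right)} = 16$ ($U{\left(m,Y \right)} = \left(12 + 2 \left(-2\right)\right) + 8 = \left(12 - 4\right) + 8 = 8 + 8 = 16$)
$11 + 38 U{\left(4,-5 \right)} = 11 + 38 \cdot 16 = 11 + 608 = 619$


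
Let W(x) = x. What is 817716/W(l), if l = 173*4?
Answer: 204429/173 ≈ 1181.7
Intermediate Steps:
l = 692
817716/W(l) = 817716/692 = 817716*(1/692) = 204429/173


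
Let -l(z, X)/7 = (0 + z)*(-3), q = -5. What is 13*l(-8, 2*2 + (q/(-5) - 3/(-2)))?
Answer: -2184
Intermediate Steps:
l(z, X) = 21*z (l(z, X) = -7*(0 + z)*(-3) = -7*z*(-3) = -(-21)*z = 21*z)
13*l(-8, 2*2 + (q/(-5) - 3/(-2))) = 13*(21*(-8)) = 13*(-168) = -2184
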